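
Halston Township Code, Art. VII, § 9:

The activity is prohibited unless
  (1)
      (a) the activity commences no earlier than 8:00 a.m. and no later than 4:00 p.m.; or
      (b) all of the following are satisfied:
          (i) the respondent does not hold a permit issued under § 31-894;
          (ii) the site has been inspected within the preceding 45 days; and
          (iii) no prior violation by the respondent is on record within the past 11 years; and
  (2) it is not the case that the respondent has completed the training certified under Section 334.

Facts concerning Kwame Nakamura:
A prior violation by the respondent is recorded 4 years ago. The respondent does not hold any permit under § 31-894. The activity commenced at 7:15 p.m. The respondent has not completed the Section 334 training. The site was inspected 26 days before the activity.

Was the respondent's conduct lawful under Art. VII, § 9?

(a) start within hours — not met.
(i) not (holds permit) — met.
(ii) site inspected — holds.
(iii) no prior violation — not met.
(b): T AND T AND F → false.
(1): F OR F → false.
(2) not (training certified) — holds.
Overall = F AND T = false.

No — unlawful.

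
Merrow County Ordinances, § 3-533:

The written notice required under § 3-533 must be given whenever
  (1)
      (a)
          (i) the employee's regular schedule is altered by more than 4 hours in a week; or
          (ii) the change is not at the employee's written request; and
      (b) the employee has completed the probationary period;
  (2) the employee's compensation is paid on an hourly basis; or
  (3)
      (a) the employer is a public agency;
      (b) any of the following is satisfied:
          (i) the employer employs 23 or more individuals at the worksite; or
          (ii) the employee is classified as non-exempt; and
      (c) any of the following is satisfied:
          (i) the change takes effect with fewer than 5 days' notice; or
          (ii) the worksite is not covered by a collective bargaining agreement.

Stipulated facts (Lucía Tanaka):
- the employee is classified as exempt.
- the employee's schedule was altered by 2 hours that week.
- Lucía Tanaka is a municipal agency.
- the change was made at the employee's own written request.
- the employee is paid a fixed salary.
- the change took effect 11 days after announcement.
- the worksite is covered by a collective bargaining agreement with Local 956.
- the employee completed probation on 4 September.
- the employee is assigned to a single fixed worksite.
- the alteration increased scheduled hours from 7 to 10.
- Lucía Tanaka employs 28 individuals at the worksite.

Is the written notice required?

No — not required.

(i) schedule shift > 4h — not satisfied.
(ii) not employee-requested — not met.
So (a) is not satisfied (F OR F).
(b) past probation — satisfied.
So (1) is not satisfied (F AND T).
(2) hourly-paid — not satisfied.
(a) public agency — met.
(i) ≥ 23 at site — satisfied.
(ii) non-exempt — fails.
(b): T OR F → true.
(i) < 5 days' notice — not satisfied.
(ii) no CBA — not met.
(c): F OR F → false.
(3): T AND T AND F → false.
Overall = F OR F OR F = false.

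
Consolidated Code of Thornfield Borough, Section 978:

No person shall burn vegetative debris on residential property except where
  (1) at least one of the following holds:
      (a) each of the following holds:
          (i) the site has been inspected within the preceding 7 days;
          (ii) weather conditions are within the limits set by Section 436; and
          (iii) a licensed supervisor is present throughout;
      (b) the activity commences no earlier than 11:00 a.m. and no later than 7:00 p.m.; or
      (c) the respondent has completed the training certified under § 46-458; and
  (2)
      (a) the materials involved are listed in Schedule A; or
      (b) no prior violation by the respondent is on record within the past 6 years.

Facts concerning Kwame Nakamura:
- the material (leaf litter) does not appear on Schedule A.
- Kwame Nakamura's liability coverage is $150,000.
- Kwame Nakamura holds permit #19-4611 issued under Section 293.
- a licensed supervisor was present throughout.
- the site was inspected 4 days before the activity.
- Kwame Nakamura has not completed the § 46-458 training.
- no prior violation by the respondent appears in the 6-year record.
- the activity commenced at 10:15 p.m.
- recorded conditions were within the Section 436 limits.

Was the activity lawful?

(i) site inspected — holds.
(ii) weather ok — holds.
(iii) supervisor present — holds.
So (a) is satisfied (T AND T AND T).
(b) start within hours — not met.
(c) training certified — not satisfied.
So (1) is satisfied (T OR F OR F).
(a) Schedule A material — not satisfied.
(b) no prior violation — met.
(2) = F OR T = true.
So Overall is satisfied (T AND T).

Yes — lawful.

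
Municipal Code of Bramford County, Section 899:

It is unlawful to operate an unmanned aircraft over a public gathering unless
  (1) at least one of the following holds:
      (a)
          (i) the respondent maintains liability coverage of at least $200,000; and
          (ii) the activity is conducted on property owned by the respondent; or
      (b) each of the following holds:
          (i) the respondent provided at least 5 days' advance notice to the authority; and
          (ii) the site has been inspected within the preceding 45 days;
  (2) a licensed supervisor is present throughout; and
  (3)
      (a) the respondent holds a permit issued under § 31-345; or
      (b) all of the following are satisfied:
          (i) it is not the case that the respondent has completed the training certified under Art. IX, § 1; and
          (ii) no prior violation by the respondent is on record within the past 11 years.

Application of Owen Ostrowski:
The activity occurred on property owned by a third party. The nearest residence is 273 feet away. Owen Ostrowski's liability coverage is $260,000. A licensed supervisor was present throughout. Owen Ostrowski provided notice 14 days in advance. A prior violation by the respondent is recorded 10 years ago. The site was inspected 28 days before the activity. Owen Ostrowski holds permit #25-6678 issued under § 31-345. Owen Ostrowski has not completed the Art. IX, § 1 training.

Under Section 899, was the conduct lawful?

(i) coverage ≥ $200,000 — holds.
(ii) own property — not met.
(a) = T AND F = false.
(i) ≥5 days' notice — met.
(ii) site inspected — satisfied.
So (b) is satisfied (T AND T).
(1) = F OR T = true.
(2) supervisor present — satisfied.
(a) holds permit — met.
(i) not (training certified) — satisfied.
(ii) no prior violation — not satisfied.
(b): T AND F → false.
(3): T OR F → true.
So Overall is satisfied (T AND T AND T).

Yes — lawful.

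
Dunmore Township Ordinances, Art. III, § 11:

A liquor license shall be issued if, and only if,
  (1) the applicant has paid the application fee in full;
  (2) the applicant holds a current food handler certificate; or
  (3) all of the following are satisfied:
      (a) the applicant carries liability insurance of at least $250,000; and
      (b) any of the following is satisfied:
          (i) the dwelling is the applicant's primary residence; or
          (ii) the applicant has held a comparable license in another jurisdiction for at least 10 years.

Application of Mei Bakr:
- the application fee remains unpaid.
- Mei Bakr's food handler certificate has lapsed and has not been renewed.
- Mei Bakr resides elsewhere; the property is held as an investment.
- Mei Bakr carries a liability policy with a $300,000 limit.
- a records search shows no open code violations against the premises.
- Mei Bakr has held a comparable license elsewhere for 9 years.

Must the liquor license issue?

(1) fee paid — not met.
(2) food handler cert. — not met.
(a) insurance ≥ $250,000 — holds.
(i) primary residence — fails.
(ii) prior license ≥ 10 yr — not met.
(b) = F OR F = false.
(3) = T AND F = false.
Overall = F OR F OR F = false.

No — denied.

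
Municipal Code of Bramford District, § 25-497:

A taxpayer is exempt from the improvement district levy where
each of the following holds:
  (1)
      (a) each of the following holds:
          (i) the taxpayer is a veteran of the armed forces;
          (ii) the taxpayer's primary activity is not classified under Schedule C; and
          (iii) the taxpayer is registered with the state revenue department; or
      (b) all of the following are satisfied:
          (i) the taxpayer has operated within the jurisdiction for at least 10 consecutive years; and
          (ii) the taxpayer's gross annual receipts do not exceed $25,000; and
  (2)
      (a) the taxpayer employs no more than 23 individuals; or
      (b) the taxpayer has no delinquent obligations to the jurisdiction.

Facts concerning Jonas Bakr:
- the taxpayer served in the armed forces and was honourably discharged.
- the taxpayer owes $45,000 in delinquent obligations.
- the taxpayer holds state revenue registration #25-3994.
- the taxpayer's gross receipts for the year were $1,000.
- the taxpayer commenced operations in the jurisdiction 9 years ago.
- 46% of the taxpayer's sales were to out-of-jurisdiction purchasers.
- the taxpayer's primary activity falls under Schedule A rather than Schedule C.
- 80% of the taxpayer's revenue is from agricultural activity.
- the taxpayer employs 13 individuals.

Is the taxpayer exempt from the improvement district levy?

Yes — exempt.

(i) veteran — holds.
(ii) not (Schedule C activity) — holds.
(iii) state-registered — holds.
(a) = T AND T AND T = true.
(i) ≥ 10 yrs in jurisdiction — not met.
(ii) receipts ≤ $25,000 — satisfied.
(b): F AND T → false.
(1) = T OR F = true.
(a) ≤ 23 employees — met.
(b) no delinquency — not satisfied.
(2) = T OR F = true.
So Overall is satisfied (T AND T).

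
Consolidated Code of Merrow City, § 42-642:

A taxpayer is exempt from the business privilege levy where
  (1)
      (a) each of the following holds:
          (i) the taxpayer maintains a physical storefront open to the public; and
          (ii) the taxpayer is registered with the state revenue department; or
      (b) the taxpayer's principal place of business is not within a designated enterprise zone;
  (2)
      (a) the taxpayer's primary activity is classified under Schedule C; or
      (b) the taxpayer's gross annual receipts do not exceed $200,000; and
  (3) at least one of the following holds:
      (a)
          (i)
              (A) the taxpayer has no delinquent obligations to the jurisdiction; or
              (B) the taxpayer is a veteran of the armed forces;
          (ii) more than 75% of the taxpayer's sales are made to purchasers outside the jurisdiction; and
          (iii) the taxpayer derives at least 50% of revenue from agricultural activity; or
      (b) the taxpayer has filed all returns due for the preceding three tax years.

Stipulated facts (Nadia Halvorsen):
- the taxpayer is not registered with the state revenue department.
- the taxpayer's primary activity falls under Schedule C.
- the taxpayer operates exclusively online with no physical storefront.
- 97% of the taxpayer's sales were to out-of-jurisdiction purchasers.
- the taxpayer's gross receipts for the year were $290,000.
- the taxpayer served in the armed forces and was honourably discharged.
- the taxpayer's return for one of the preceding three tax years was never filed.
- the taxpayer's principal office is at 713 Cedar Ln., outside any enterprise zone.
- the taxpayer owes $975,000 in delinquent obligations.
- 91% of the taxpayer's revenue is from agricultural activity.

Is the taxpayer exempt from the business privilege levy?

Yes — exempt.

(i) has storefront — fails.
(ii) state-registered — not satisfied.
(a) = F AND F = false.
(b) not (in enterprise zone) — met.
(1): F OR T → true.
(a) Schedule C activity — holds.
(b) receipts ≤ $200,000 — not satisfied.
(2) = T OR F = true.
(A) no delinquency — not satisfied.
(B) veteran — satisfied.
(i) = F OR T = true.
(ii) >75% out-of-jur. sales — holds.
(iii) ≥50% agricultural — holds.
(a): T AND T AND T → true.
(b) returns current — fails.
(3): T OR F → true.
Overall = T AND T AND T = true.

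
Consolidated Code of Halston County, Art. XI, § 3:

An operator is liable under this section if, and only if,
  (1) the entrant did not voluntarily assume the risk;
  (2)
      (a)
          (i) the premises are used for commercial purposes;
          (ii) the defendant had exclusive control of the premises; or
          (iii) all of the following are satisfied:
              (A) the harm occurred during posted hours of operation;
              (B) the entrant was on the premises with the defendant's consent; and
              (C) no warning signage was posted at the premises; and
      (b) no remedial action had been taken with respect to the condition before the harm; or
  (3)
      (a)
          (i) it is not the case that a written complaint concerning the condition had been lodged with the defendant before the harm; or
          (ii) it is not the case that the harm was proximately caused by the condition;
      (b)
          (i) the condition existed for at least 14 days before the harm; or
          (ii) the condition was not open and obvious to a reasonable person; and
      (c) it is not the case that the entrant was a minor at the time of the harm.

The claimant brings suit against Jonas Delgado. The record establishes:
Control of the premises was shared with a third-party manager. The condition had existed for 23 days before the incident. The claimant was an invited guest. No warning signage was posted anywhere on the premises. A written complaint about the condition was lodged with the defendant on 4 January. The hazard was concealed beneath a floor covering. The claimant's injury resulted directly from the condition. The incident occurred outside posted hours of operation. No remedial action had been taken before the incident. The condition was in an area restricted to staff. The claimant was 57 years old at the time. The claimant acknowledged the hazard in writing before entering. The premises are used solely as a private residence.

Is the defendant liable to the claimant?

No — not liable.

(1) no assumed risk — not satisfied.
(i) commercial use — fails.
(ii) exclusive control — not met.
(A) during posted hours — not met.
(B) consent to enter — satisfied.
(C) no signage posted — satisfied.
So (iii) is not satisfied (F AND T AND T).
(a): F OR F OR F → false.
(b) no remedial action — satisfied.
(2) = F AND T = false.
(i) not (complaint lodged) — fails.
(ii) not (proximate cause) — not met.
So (a) is not satisfied (F OR F).
(i) condition ≥14 days old — satisfied.
(ii) not open/obvious — met.
So (b) is satisfied (T OR T).
(c) not (entrant a minor) — satisfied.
(3) = F AND T AND T = false.
Overall: F OR F OR F → false.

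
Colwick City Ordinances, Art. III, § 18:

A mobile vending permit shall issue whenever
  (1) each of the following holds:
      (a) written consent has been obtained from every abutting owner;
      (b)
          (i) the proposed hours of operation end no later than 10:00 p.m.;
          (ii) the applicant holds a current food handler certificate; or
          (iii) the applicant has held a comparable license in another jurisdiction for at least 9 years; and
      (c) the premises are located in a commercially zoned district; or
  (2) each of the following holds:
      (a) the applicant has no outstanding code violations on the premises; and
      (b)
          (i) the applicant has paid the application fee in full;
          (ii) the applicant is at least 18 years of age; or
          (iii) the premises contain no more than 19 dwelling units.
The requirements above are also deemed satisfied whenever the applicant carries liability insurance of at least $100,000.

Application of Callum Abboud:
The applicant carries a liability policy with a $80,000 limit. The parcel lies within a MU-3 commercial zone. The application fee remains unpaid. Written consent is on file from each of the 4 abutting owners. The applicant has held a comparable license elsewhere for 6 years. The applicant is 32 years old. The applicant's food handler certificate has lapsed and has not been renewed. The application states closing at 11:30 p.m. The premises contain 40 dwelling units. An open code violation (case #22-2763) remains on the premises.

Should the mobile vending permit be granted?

(a) all abutters consent — holds.
(i) closes by 10 p.m. — not met.
(ii) food handler cert. — fails.
(iii) prior license ≥ 9 yr — not met.
(b) = F OR F OR F = false.
(c) commercially zoned — met.
(1) = T AND F AND T = false.
(a) no code violations — fails.
(i) fee paid — fails.
(ii) age ≥ 18 — satisfied.
(iii) ≤ 19 units — not satisfied.
(b): F OR T OR F → true.
(2): F AND T → false.
Overall: F OR F → false.
Exception (insurance ≥ $100,000) — not satisfied.
Result: main false OR exception false → false.

No — denied.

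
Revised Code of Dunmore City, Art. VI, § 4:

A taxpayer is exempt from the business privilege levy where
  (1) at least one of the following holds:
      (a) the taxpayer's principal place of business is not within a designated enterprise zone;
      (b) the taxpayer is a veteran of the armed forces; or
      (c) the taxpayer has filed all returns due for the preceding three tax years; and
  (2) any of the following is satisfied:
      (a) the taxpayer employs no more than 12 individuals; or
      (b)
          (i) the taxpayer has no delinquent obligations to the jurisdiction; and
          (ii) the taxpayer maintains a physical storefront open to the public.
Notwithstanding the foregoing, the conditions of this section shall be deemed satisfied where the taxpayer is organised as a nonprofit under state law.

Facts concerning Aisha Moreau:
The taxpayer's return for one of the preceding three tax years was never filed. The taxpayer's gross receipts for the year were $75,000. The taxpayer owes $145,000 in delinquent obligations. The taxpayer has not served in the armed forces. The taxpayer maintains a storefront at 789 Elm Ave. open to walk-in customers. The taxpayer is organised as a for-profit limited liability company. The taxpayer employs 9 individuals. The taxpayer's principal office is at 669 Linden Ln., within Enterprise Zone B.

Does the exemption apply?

No — not exempt.

(a) not (in enterprise zone) — fails.
(b) veteran — fails.
(c) returns current — not satisfied.
So (1) is not satisfied (F OR F OR F).
(a) ≤ 12 employees — holds.
(i) no delinquency — not satisfied.
(ii) has storefront — holds.
So (b) is not satisfied (F AND T).
So (2) is satisfied (T OR F).
So Overall is not satisfied (F AND T).
Exception (nonprofit) — not satisfied.
Result: main false OR exception false → false.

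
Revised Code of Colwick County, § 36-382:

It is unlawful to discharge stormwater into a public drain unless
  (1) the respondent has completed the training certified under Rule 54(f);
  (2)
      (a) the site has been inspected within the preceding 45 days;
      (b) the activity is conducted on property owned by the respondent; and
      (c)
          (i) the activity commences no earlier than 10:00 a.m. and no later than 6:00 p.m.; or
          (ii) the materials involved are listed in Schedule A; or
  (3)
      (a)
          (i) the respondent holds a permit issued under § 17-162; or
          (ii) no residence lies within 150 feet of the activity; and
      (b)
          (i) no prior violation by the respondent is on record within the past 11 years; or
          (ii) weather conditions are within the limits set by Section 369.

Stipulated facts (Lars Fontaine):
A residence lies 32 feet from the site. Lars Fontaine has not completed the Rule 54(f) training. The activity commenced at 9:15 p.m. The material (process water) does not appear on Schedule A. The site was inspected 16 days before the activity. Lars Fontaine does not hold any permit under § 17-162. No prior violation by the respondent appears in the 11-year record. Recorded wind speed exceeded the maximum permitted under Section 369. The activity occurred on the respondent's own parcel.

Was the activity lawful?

No — unlawful.

(1) training certified — fails.
(a) site inspected — met.
(b) own property — met.
(i) start within hours — not met.
(ii) Schedule A material — not met.
So (c) is not satisfied (F OR F).
So (2) is not satisfied (T AND T AND F).
(i) holds permit — fails.
(ii) no residence in 150 ft — fails.
(a) = F OR F = false.
(i) no prior violation — met.
(ii) weather ok — not satisfied.
So (b) is satisfied (T OR F).
So (3) is not satisfied (F AND T).
Overall = F OR F OR F = false.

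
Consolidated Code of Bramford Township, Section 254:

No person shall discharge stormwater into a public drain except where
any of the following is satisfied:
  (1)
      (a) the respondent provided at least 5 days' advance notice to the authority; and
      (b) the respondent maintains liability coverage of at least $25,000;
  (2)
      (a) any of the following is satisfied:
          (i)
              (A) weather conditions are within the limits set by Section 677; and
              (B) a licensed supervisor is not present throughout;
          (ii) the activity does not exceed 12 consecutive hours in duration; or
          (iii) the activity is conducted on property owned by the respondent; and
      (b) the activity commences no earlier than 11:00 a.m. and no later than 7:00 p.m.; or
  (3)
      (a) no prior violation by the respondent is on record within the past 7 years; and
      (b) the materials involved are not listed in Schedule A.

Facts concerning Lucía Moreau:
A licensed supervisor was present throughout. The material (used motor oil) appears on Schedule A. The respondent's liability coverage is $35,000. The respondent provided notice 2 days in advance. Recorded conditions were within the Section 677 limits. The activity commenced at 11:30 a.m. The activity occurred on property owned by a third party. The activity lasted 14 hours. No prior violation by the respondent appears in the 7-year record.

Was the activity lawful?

No — unlawful.

(a) ≥5 days' notice — not met.
(b) coverage ≥ $25,000 — met.
(1): F AND T → false.
(A) weather ok — satisfied.
(B) not (supervisor present) — fails.
(i): T AND F → false.
(ii) ≤ 12 hrs duration — not satisfied.
(iii) own property — fails.
(a) = F OR F OR F = false.
(b) start within hours — holds.
(2) = F AND T = false.
(a) no prior violation — holds.
(b) not (Schedule A material) — fails.
(3) = T AND F = false.
Overall: F OR F OR F → false.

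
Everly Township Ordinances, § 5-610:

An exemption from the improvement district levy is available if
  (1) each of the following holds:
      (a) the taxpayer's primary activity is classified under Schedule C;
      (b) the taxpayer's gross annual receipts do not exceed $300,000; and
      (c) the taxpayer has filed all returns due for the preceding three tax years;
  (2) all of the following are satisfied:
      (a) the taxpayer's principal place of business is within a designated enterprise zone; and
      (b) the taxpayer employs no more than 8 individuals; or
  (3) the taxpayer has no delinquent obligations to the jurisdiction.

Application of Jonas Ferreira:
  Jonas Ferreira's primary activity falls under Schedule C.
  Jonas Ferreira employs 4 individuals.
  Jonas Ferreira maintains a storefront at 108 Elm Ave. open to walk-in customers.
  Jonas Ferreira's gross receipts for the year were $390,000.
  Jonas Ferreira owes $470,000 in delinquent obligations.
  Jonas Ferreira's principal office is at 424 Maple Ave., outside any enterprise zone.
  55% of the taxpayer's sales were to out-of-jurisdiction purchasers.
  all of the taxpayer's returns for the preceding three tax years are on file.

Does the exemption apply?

(a) Schedule C activity — met.
(b) receipts ≤ $300,000 — fails.
(c) returns current — holds.
So (1) is not satisfied (T AND F AND T).
(a) in enterprise zone — fails.
(b) ≤ 8 employees — satisfied.
(2): F AND T → false.
(3) no delinquency — not met.
Overall = F OR F OR F = false.

No — not exempt.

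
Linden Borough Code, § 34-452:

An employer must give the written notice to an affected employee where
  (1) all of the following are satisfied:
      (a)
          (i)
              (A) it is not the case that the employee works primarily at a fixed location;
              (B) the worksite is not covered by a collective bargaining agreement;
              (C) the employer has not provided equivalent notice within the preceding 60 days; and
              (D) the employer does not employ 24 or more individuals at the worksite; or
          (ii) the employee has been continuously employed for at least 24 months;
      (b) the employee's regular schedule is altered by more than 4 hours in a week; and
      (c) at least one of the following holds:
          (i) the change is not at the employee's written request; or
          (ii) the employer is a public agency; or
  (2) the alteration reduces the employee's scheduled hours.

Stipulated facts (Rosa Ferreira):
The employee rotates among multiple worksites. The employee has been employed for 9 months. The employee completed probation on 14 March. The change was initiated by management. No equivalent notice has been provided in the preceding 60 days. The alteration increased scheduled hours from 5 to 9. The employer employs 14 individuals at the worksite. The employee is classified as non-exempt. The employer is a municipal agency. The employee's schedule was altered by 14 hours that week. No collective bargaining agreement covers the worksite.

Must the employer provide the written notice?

(A) not (fixed location) — satisfied.
(B) no CBA — satisfied.
(C) no recent notice — met.
(D) not (≥ 24 at site) — satisfied.
(i) = T AND T AND T AND T = true.
(ii) tenure ≥ 24 mo. — not met.
So (a) is satisfied (T OR F).
(b) schedule shift > 4h — satisfied.
(i) not employee-requested — met.
(ii) public agency — met.
So (c) is satisfied (T OR T).
So (1) is satisfied (T AND T AND T).
(2) hours reduced — not satisfied.
Overall: T OR F → true.

Yes — required.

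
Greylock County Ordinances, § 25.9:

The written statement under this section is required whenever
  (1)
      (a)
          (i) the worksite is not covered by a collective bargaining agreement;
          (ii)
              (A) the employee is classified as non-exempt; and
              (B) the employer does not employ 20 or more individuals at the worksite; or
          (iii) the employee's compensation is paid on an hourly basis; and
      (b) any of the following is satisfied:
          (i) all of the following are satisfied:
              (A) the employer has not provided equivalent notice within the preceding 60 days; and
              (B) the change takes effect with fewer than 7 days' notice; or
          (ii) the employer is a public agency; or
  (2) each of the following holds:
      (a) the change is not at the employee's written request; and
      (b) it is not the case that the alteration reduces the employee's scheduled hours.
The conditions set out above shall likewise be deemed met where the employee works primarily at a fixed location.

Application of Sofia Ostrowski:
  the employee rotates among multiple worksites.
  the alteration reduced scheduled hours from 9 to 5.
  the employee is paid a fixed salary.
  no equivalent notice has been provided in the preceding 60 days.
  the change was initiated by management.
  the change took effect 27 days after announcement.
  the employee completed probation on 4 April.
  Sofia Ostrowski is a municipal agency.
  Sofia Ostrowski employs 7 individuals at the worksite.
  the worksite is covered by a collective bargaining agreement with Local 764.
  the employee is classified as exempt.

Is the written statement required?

No — not required.

(i) no CBA — not satisfied.
(A) non-exempt — not satisfied.
(B) not (≥ 20 at site) — holds.
So (ii) is not satisfied (F AND T).
(iii) hourly-paid — not satisfied.
(a) = F OR F OR F = false.
(A) no recent notice — met.
(B) < 7 days' notice — fails.
So (i) is not satisfied (T AND F).
(ii) public agency — holds.
(b): F OR T → true.
So (1) is not satisfied (F AND T).
(a) not employee-requested — met.
(b) not (hours reduced) — fails.
(2): T AND F → false.
So Overall is not satisfied (F OR F).
Exception (fixed location) — not satisfied.
Result: main false OR exception false → false.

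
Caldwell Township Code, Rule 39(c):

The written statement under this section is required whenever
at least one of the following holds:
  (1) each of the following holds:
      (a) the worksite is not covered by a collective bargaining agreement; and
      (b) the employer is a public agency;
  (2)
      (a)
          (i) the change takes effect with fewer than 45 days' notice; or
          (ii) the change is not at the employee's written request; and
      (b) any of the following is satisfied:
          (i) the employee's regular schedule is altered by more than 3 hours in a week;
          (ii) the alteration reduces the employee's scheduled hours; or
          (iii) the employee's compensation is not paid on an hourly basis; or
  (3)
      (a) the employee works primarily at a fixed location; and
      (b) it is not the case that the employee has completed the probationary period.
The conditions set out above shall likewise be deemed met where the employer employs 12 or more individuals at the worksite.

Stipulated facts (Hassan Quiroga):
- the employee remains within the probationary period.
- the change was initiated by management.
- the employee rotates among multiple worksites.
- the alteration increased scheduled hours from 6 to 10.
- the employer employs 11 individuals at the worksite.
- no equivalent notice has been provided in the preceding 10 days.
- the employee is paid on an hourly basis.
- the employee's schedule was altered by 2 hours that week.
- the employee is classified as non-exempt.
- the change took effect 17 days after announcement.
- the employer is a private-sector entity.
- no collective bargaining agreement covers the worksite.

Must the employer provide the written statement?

(a) no CBA — satisfied.
(b) public agency — not met.
So (1) is not satisfied (T AND F).
(i) < 45 days' notice — met.
(ii) not employee-requested — satisfied.
So (a) is satisfied (T OR T).
(i) schedule shift > 3h — not met.
(ii) hours reduced — not satisfied.
(iii) not (hourly-paid) — not satisfied.
(b): F OR F OR F → false.
(2): T AND F → false.
(a) fixed location — not met.
(b) not (past probation) — holds.
(3) = F AND T = false.
So Overall is not satisfied (F OR F OR F).
Exception (≥ 12 at site) — not satisfied.
Result: main false OR exception false → false.

No — not required.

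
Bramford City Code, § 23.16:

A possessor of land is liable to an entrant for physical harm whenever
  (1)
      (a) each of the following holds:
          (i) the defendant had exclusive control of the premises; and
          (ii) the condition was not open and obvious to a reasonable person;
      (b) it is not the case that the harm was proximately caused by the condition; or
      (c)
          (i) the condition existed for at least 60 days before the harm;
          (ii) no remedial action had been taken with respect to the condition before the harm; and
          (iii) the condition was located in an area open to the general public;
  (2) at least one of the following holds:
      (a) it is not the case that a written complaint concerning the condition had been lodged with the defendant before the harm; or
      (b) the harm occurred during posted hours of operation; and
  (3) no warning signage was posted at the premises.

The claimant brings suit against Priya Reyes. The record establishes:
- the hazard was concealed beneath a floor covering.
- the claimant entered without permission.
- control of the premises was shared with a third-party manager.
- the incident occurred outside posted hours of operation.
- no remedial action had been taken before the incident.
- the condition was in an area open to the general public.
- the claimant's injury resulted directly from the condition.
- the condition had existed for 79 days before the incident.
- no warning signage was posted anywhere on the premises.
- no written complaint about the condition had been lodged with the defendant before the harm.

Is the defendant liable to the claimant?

Yes — liable.

(i) exclusive control — not met.
(ii) not open/obvious — holds.
So (a) is not satisfied (F AND T).
(b) not (proximate cause) — fails.
(i) condition ≥60 days old — met.
(ii) no remedial action — met.
(iii) public area — holds.
(c) = T AND T AND T = true.
So (1) is satisfied (F OR F OR T).
(a) not (complaint lodged) — satisfied.
(b) during posted hours — fails.
(2): T OR F → true.
(3) no signage posted — satisfied.
Overall = T AND T AND T = true.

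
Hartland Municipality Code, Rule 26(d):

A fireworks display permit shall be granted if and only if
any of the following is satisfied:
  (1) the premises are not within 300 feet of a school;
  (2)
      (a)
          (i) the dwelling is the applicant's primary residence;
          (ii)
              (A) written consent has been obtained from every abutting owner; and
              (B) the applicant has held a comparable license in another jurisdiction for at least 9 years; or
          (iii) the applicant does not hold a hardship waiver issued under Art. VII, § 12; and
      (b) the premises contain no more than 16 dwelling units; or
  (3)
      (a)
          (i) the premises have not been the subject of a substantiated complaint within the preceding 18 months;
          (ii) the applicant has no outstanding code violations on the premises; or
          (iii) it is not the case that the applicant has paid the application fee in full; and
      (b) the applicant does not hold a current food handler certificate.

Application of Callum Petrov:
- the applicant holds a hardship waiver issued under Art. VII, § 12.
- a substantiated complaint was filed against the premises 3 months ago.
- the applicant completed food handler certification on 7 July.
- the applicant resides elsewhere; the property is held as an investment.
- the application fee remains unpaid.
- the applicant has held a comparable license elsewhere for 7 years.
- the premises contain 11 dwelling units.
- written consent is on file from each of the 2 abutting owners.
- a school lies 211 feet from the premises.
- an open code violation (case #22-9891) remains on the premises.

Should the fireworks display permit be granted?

No — denied.

(1) ≥300 ft from school — fails.
(i) primary residence — fails.
(A) all abutters consent — satisfied.
(B) prior license ≥ 9 yr — fails.
(ii) = T AND F = false.
(iii) not (hardship waiver) — not met.
(a) = F OR F OR F = false.
(b) ≤ 16 units — satisfied.
So (2) is not satisfied (F AND T).
(i) no complaint in 18 mo. — fails.
(ii) no code violations — not satisfied.
(iii) not (fee paid) — met.
So (a) is satisfied (F OR F OR T).
(b) not (food handler cert.) — fails.
(3): T AND F → false.
Overall = F OR F OR F = false.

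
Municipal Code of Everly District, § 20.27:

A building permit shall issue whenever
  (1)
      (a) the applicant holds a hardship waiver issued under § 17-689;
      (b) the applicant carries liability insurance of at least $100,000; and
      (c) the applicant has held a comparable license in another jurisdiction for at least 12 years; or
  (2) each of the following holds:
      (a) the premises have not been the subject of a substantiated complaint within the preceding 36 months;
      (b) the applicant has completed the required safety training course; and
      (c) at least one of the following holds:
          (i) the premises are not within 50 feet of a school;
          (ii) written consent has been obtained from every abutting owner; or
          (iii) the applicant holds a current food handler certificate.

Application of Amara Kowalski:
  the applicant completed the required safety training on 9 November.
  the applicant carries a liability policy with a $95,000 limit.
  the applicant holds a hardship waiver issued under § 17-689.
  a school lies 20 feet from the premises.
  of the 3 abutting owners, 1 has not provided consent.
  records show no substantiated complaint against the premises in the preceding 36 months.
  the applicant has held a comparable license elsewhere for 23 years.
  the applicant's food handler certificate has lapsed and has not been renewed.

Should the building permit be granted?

(a) hardship waiver — satisfied.
(b) insurance ≥ $100,000 — not satisfied.
(c) prior license ≥ 12 yr — met.
So (1) is not satisfied (T AND F AND T).
(a) no complaint in 36 mo. — met.
(b) safety training — met.
(i) ≥50 ft from school — not satisfied.
(ii) all abutters consent — not satisfied.
(iii) food handler cert. — fails.
(c) = F OR F OR F = false.
(2): T AND T AND F → false.
Overall: F OR F → false.

No — denied.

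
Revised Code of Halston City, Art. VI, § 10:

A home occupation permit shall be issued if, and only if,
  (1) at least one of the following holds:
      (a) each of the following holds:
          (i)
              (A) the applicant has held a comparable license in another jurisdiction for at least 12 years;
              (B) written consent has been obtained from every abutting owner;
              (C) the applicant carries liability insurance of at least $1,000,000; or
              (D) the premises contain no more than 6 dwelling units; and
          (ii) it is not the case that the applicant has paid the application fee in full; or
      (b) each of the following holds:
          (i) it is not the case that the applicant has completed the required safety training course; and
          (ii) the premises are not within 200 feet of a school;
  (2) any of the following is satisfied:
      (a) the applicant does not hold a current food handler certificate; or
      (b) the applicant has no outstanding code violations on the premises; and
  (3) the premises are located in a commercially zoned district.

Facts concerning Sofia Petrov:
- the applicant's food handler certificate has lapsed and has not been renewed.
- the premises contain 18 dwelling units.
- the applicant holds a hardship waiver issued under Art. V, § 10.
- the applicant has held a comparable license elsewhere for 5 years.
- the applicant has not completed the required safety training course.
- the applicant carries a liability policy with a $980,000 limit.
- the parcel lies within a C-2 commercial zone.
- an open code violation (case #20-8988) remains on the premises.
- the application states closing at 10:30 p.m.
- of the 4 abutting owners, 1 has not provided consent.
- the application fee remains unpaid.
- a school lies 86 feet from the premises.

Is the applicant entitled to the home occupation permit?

No — denied.

(A) prior license ≥ 12 yr — not satisfied.
(B) all abutters consent — not satisfied.
(C) insurance ≥ $1,000,000 — fails.
(D) ≤ 6 units — fails.
(i) = F OR F OR F OR F = false.
(ii) not (fee paid) — holds.
(a): F AND T → false.
(i) not (safety training) — holds.
(ii) ≥200 ft from school — fails.
(b) = T AND F = false.
So (1) is not satisfied (F OR F).
(a) not (food handler cert.) — met.
(b) no code violations — not satisfied.
(2) = T OR F = true.
(3) commercially zoned — met.
Overall: F AND T AND T → false.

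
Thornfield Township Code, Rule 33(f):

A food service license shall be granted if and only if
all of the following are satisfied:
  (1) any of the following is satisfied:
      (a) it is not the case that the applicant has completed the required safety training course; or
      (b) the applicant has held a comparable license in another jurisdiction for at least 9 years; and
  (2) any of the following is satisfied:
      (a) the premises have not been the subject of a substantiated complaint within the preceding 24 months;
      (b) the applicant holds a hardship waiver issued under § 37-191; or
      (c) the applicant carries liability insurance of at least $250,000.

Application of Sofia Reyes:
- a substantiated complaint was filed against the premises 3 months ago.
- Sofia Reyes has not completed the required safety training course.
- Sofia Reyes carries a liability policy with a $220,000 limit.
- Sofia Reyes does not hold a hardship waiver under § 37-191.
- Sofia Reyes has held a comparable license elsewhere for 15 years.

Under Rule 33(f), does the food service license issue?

No — denied.

(a) not (safety training) — met.
(b) prior license ≥ 9 yr — met.
So (1) is satisfied (T OR T).
(a) no complaint in 24 mo. — not satisfied.
(b) hardship waiver — not satisfied.
(c) insurance ≥ $250,000 — fails.
So (2) is not satisfied (F OR F OR F).
Overall = T AND F = false.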